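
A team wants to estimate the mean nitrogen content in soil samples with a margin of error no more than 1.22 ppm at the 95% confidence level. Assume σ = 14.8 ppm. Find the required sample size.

For a mean, the margin of error is E = z·σ/√n, so n = (zσ/E)².
At 95% confidence, z = 1.960.
n = (1.960 × 14.8 / 1.22)² = 565.35
Round up: n = 566.

566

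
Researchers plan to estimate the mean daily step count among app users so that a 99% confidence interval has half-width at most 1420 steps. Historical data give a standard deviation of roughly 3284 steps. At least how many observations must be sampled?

For a mean, the margin of error is E = z·σ/√n, so n = (zσ/E)².
At 99% confidence, z = 2.576.
n = (2.576 × 3284 / 1420)² = 35.49
Round up: n = 36.

36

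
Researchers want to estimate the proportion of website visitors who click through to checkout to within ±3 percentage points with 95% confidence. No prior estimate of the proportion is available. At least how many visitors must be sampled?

For a proportion with margin E = 0.03 at 95% confidence, z = 1.960.
With no prior estimate, use p = 0.5, which maximizes p(1−p) at 0.25.
n = 0.25 × (z/E)² = 0.25 × (1.960/0.03)² = 1067.11
Round up: n = 1068.

n = 1068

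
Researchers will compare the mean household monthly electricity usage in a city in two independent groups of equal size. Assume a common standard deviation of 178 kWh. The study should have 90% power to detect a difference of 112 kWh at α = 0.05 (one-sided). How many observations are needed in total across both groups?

88 total

For two equal groups, n per group = 2·((z_α + z_β)·σ/δ)².
z_α = 1.645; z_β = 1.282 (power 90%).
n = 2 × (2.927 × 178 / 112)² = 2 × 21.64 = 43.28
Round up: n = 44 per group.
Total across both groups: 2 × 44 = 88.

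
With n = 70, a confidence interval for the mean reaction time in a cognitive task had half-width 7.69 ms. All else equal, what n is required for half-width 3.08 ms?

437

Margin of error scales as 1/√n, so n₂ = n₁·(E₁/E₂)².
n₂ = 70 × (7.69/3.08)² = 70 × 6.234 = 436.38
Round up: n₂ = 437.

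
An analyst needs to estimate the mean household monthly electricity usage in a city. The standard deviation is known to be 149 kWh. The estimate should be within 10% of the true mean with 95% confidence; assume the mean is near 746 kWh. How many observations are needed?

16

For a mean, the margin of error is E = z·σ/√n, so n = (zσ/E)².
At 95% confidence, z = 1.960.
E = 10% of 746 = 74.6 kWh.
n = (1.960 × 149 / 74.6)² = 15.33
Round up: n = 16.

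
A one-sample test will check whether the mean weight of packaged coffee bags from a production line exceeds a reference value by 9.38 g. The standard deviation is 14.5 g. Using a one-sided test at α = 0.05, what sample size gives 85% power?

For a one-sample z-test, n = ((z_α + z_β)·σ/δ)².
z_α = 1.645 (one-sided α = 0.05); z_β = 1.036 (power 85% → β = 0.15).
n = (2.681 × 14.5 / 9.38)² = 17.18
Round up: n = 18.

18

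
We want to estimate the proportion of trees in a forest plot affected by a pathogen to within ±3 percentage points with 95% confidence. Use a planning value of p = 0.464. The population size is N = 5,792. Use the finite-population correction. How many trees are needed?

n = 898

For a proportion with margin E = 0.03 at 95% confidence, z = 1.960.
n = p̂(1−p̂)(z/E)² = 0.464 × 0.536 × (1.960/0.03)² = 1061.58 — call this n₀.
Finite-population correction with N = 5,792: n = n₀ / (1 + (n₀−1)/N) = 1061.58 / 1.183 = 897.36
Round up: n = 898.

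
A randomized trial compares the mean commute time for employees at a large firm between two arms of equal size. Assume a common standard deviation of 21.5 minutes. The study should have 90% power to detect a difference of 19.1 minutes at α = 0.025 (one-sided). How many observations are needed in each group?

For two equal groups, n per group = 2·((z_α + z_β)·σ/δ)².
z_α = 1.960; z_β = 1.282 (power 90%).
n = 2 × (3.242 × 21.5 / 19.1)² = 2 × 13.32 = 26.64
Round up: n = 27 per group.

27 per group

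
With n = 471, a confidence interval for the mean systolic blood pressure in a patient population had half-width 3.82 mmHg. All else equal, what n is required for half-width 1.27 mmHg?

4262

Margin of error scales as 1/√n, so n₂ = n₁·(E₁/E₂)².
n₂ = 471 × (3.82/1.27)² = 471 × 9.047 = 4261.14
Round up: n₂ = 4262.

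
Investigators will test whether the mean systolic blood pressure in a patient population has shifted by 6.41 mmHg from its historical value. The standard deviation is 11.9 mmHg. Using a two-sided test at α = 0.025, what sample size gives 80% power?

33

For a one-sample z-test, n = ((z_{α/2} + z_β)·σ/δ)².
z_{α/2} = 2.241 (two-sided α = 0.025); z_β = 0.842 (power 80% → β = 0.2).
n = (3.083 × 11.9 / 6.41)² = 32.76
Round up: n = 33.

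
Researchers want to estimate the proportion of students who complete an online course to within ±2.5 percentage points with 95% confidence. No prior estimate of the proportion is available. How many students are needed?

For a proportion with margin E = 0.025 at 95% confidence, z = 1.960.
With no prior estimate, use p = 0.5, which maximizes p(1−p) at 0.25.
n = 0.25 × (z/E)² = 0.25 × (1.960/0.025)² = 1536.64
Round up: n = 1537.

1537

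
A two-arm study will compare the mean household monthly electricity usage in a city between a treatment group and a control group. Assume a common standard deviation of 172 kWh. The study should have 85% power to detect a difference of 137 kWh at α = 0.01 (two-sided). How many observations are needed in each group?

42 per group

For two equal groups, n per group = 2·((z_{α/2} + z_β)·σ/δ)².
z_{α/2} = 2.576; z_β = 1.036 (power 85%).
n = 2 × (3.612 × 172 / 137)² = 2 × 20.56 = 41.12
Round up: n = 42 per group.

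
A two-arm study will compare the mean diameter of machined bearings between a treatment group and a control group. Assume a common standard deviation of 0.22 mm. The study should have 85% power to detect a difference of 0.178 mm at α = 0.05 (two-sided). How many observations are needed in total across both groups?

56 total

For two equal groups, n per group = 2·((z_{α/2} + z_β)·σ/δ)².
z_{α/2} = 1.960; z_β = 1.036 (power 85%).
n = 2 × (2.996 × 0.22 / 0.178)² = 2 × 13.71 = 27.42
Round up: n = 28 per group.
Total across both groups: 2 × 28 = 56.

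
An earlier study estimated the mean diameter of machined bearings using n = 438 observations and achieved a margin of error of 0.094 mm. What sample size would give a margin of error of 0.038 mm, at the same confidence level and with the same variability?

Margin of error scales as 1/√n, so n₂ = n₁·(E₁/E₂)².
n₂ = 438 × (0.094/0.038)² = 438 × 6.119 = 2680.12
Round up: n₂ = 2681.

2681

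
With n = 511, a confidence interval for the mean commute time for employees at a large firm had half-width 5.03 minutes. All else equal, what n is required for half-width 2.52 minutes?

Margin of error scales as 1/√n, so n₂ = n₁·(E₁/E₂)².
n₂ = 511 × (5.03/2.52)² = 511 × 3.984 = 2035.82
Round up: n₂ = 2036.

n = 2036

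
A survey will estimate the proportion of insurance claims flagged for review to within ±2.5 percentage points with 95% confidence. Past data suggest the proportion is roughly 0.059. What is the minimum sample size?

n = 342

For a proportion with margin E = 0.025 at 95% confidence, z = 1.960.
n = p̂(1−p̂)(z/E)² = 0.059 × 0.941 × (1.960/0.025)² = 341.25
Round up: n = 342.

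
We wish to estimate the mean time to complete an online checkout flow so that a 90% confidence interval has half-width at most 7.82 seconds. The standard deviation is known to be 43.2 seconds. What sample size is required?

n = 83

For a mean, the margin of error is E = z·σ/√n, so n = (zσ/E)².
At 90% confidence, z = 1.645.
n = (1.645 × 43.2 / 7.82)² = 82.58
Round up: n = 83.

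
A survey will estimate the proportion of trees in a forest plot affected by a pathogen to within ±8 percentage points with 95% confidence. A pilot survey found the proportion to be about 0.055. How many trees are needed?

32

For a proportion with margin E = 0.08 at 95% confidence, z = 1.960.
n = p̂(1−p̂)(z/E)² = 0.055 × 0.945 × (1.960/0.08)² = 31.20
Round up: n = 32.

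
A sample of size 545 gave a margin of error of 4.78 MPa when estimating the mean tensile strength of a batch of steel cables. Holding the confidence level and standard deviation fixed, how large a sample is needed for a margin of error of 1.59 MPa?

4926

Margin of error scales as 1/√n, so n₂ = n₁·(E₁/E₂)².
n₂ = 545 × (4.78/1.59)² = 545 × 9.038 = 4925.71
Round up: n₂ = 4926.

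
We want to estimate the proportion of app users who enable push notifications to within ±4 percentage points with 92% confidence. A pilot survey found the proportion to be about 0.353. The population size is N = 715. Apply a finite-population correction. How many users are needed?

272

For a proportion with margin E = 0.04 at 92% confidence, z = 1.751.
n = p̂(1−p̂)(z/E)² = 0.353 × 0.647 × (1.751/0.04)² = 437.65 — call this n₀.
Finite-population correction with N = 715: n = n₀ / (1 + (n₀−1)/N) = 437.65 / 1.611 = 271.66
Round up: n = 272.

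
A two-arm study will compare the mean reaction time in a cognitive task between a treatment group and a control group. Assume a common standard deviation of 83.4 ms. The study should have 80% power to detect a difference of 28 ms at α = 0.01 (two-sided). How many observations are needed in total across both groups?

For two equal groups, n per group = 2·((z_{α/2} + z_β)·σ/δ)².
z_{α/2} = 2.576; z_β = 0.842 (power 80%).
n = 2 × (3.418 × 83.4 / 28)² = 2 × 103.65 = 207.30
Round up: n = 208 per group.
Total across both groups: 2 × 208 = 416.

416 total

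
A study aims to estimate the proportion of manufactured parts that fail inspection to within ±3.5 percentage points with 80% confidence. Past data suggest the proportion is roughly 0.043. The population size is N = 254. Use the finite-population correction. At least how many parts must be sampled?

For a proportion with margin E = 0.035 at 80% confidence, z = 1.282.
n = p̂(1−p̂)(z/E)² = 0.043 × 0.957 × (1.282/0.035)² = 55.21 — call this n₀.
Finite-population correction with N = 254: n = n₀ / (1 + (n₀−1)/N) = 55.21 / 1.213 = 45.52
Round up: n = 46.

46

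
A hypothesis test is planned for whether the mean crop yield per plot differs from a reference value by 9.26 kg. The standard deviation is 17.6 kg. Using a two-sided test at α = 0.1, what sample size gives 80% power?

For a one-sample z-test, n = ((z_{α/2} + z_β)·σ/δ)².
z_{α/2} = 1.645 (two-sided α = 0.1); z_β = 0.842 (power 80% → β = 0.2).
n = (2.487 × 17.6 / 9.26)² = 22.34
Round up: n = 23.

23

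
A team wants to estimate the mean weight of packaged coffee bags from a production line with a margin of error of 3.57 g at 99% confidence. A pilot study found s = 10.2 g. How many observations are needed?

For a mean, the margin of error is E = z·σ/√n, so n = (zσ/E)².
At 99% confidence, z = 2.576.
n = (2.576 × 10.2 / 3.57)² = 54.17
Round up: n = 55.

n = 55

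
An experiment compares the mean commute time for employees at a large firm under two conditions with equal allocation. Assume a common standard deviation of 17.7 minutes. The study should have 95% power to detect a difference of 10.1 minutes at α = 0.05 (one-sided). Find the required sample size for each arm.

67 per group

For two equal groups, n per group = 2·((z_α + z_β)·σ/δ)².
z_α = 1.645; z_β = 1.645 (power 95%).
n = 2 × (3.290 × 17.7 / 10.1)² = 2 × 33.24 = 66.48
Round up: n = 67 per group.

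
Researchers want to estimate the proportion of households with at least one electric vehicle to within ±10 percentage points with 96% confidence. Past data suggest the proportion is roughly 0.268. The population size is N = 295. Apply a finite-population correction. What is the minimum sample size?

65

For a proportion with margin E = 0.1 at 96% confidence, z = 2.054.
n = p̂(1−p̂)(z/E)² = 0.268 × 0.732 × (2.054/0.1)² = 82.77 — call this n₀.
Finite-population correction with N = 295: n = n₀ / (1 + (n₀−1)/N) = 82.77 / 1.277 = 64.82
Round up: n = 65.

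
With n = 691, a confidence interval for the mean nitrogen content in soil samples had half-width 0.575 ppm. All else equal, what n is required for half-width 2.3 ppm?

Margin of error scales as 1/√n, so n₂ = n₁·(E₁/E₂)².
n₂ = 691 × (0.575/2.3)² = 691 × 0.0625 = 43.19
Round up: n₂ = 44.

n = 44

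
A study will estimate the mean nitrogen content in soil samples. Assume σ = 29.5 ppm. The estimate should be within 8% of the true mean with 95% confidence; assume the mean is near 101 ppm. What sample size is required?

For a mean, the margin of error is E = z·σ/√n, so n = (zσ/E)².
At 95% confidence, z = 1.960.
E = 8% of 101 = 8.08 ppm.
n = (1.960 × 29.5 / 8.08)² = 51.21
Round up: n = 52.

52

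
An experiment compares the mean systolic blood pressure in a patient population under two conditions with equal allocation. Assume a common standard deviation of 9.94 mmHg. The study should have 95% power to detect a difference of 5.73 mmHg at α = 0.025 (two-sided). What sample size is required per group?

For two equal groups, n per group = 2·((z_{α/2} + z_β)·σ/δ)².
z_{α/2} = 2.241; z_β = 1.645 (power 95%).
n = 2 × (3.886 × 9.94 / 5.73)² = 2 × 45.44 = 90.88
Round up: n = 91 per group.

91 per group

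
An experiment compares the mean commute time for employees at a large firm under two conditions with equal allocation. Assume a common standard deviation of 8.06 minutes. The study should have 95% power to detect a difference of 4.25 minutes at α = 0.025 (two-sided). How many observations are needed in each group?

For two equal groups, n per group = 2·((z_{α/2} + z_β)·σ/δ)².
z_{α/2} = 2.241; z_β = 1.645 (power 95%).
n = 2 × (3.886 × 8.06 / 4.25)² = 2 × 54.31 = 108.62
Round up: n = 109 per group.

109 per group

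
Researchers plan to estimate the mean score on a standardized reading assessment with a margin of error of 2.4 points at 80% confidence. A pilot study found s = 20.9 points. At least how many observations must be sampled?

125

For a mean, the margin of error is E = z·σ/√n, so n = (zσ/E)².
At 80% confidence, z = 1.282.
n = (1.282 × 20.9 / 2.4)² = 124.64
Round up: n = 125.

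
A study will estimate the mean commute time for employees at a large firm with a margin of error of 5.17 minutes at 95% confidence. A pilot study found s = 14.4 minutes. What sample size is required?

For a mean, the margin of error is E = z·σ/√n, so n = (zσ/E)².
At 95% confidence, z = 1.960.
n = (1.960 × 14.4 / 5.17)² = 29.80
Round up: n = 30.

30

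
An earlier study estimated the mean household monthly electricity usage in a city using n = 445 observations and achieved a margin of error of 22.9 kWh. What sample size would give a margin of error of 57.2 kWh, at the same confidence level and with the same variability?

Margin of error scales as 1/√n, so n₂ = n₁·(E₁/E₂)².
n₂ = 445 × (22.9/57.2)² = 445 × 0.1603 = 71.33
Round up: n₂ = 72.

72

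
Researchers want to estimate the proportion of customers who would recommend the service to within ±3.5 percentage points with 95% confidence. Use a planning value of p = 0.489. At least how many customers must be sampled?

For a proportion with margin E = 0.035 at 95% confidence, z = 1.960.
n = p̂(1−p̂)(z/E)² = 0.489 × 0.511 × (1.960/0.035)² = 783.62
Round up: n = 784.

784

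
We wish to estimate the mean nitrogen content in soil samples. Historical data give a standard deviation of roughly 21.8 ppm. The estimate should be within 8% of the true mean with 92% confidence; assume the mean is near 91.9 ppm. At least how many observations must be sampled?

For a mean, the margin of error is E = z·σ/√n, so n = (zσ/E)².
At 92% confidence, z = 1.751.
E = 8% of 91.9 = 7.352 ppm.
n = (1.751 × 21.8 / 7.352)² = 26.96
Round up: n = 27.

27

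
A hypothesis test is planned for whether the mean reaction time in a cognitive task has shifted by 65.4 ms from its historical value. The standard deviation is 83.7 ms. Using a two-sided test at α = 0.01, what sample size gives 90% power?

For a one-sample z-test, n = ((z_{α/2} + z_β)·σ/δ)².
z_{α/2} = 2.576 (two-sided α = 0.01); z_β = 1.282 (power 90% → β = 0.1).
n = (3.858 × 83.7 / 65.4)² = 24.38
Round up: n = 25.

25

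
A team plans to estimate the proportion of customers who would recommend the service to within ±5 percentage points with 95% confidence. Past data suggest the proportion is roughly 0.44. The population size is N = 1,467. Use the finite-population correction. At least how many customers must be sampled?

For a proportion with margin E = 0.05 at 95% confidence, z = 1.960.
n = p̂(1−p̂)(z/E)² = 0.44 × 0.56 × (1.960/0.05)² = 378.63 — call this n₀.
Finite-population correction with N = 1,467: n = n₀ / (1 + (n₀−1)/N) = 378.63 / 1.257 = 301.22
Round up: n = 302.

302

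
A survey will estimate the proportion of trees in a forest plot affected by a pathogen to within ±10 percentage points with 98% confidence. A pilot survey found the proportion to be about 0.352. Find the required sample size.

124

For a proportion with margin E = 0.1 at 98% confidence, z = 2.326.
n = p̂(1−p̂)(z/E)² = 0.352 × 0.648 × (2.326/0.1)² = 123.41
Round up: n = 124.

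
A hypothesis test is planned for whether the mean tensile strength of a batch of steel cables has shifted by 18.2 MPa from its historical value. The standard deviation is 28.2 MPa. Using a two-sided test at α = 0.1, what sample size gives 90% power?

21

For a one-sample z-test, n = ((z_{α/2} + z_β)·σ/δ)².
z_{α/2} = 1.645 (two-sided α = 0.1); z_β = 1.282 (power 90% → β = 0.1).
n = (2.927 × 28.2 / 18.2)² = 20.57
Round up: n = 21.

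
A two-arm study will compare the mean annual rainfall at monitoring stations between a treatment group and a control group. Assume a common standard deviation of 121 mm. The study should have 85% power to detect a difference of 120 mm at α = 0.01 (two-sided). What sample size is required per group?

For two equal groups, n per group = 2·((z_{α/2} + z_β)·σ/δ)².
z_{α/2} = 2.576; z_β = 1.036 (power 85%).
n = 2 × (3.612 × 121 / 120)² = 2 × 13.26 = 26.52
Round up: n = 27 per group.

27 per group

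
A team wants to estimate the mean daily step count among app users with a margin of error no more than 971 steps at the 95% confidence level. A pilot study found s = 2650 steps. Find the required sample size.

For a mean, the margin of error is E = z·σ/√n, so n = (zσ/E)².
At 95% confidence, z = 1.960.
n = (1.960 × 2650 / 971)² = 28.61
Round up: n = 29.

29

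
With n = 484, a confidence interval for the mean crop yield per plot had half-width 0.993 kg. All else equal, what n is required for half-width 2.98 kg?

54

Margin of error scales as 1/√n, so n₂ = n₁·(E₁/E₂)².
n₂ = 484 × (0.993/2.98)² = 484 × 0.111 = 53.72
Round up: n₂ = 54.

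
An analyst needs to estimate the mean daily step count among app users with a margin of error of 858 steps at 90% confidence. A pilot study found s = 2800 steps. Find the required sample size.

29

For a mean, the margin of error is E = z·σ/√n, so n = (zσ/E)².
At 90% confidence, z = 1.645.
n = (1.645 × 2800 / 858)² = 28.82
Round up: n = 29.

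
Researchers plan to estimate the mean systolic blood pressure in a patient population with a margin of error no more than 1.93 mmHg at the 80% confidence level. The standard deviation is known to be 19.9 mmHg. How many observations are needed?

For a mean, the margin of error is E = z·σ/√n, so n = (zσ/E)².
At 80% confidence, z = 1.282.
n = (1.282 × 19.9 / 1.93)² = 174.73
Round up: n = 175.

175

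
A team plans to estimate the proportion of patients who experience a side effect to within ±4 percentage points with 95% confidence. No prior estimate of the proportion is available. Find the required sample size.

601

For a proportion with margin E = 0.04 at 95% confidence, z = 1.960.
With no prior estimate, use p = 0.5, which maximizes p(1−p) at 0.25.
n = 0.25 × (z/E)² = 0.25 × (1.960/0.04)² = 600.25
Round up: n = 601.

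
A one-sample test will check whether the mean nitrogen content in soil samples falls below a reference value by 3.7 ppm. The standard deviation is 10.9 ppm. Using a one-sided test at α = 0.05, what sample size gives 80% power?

54

For a one-sample z-test, n = ((z_α + z_β)·σ/δ)².
z_α = 1.645 (one-sided α = 0.05); z_β = 0.842 (power 80% → β = 0.2).
n = (2.487 × 10.9 / 3.7)² = 53.68
Round up: n = 54.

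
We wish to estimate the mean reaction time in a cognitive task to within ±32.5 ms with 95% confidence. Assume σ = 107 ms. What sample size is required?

42

For a mean, the margin of error is E = z·σ/√n, so n = (zσ/E)².
At 95% confidence, z = 1.960.
n = (1.960 × 107 / 32.5)² = 41.64
Round up: n = 42.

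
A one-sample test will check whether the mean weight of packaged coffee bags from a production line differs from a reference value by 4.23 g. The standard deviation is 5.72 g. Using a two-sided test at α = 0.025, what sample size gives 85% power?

20

For a one-sample z-test, n = ((z_{α/2} + z_β)·σ/δ)².
z_{α/2} = 2.241 (two-sided α = 0.025); z_β = 1.036 (power 85% → β = 0.15).
n = (3.277 × 5.72 / 4.23)² = 19.64
Round up: n = 20.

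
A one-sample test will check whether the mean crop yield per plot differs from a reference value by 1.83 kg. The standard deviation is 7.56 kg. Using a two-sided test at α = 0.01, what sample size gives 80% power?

For a one-sample z-test, n = ((z_{α/2} + z_β)·σ/δ)².
z_{α/2} = 2.576 (two-sided α = 0.01); z_β = 0.842 (power 80% → β = 0.2).
n = (3.418 × 7.56 / 1.83)² = 199.38
Round up: n = 200.

n = 200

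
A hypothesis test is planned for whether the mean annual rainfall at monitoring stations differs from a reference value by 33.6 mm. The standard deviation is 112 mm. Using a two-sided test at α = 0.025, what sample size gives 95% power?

168

For a one-sample z-test, n = ((z_{α/2} + z_β)·σ/δ)².
z_{α/2} = 2.241 (two-sided α = 0.025); z_β = 1.645 (power 95% → β = 0.05).
n = (3.886 × 112 / 33.6)² = 167.79
Round up: n = 168.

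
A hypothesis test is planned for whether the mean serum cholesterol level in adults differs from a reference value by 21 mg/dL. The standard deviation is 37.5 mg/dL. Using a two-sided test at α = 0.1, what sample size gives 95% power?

For a one-sample z-test, n = ((z_{α/2} + z_β)·σ/δ)².
z_{α/2} = 1.645 (two-sided α = 0.1); z_β = 1.645 (power 95% → β = 0.05).
n = (3.290 × 37.5 / 21)² = 34.52
Round up: n = 35.

n = 35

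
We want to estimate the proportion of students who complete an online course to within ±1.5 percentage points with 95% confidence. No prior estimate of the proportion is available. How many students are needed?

For a proportion with margin E = 0.015 at 95% confidence, z = 1.960.
With no prior estimate, use p = 0.5, which maximizes p(1−p) at 0.25.
n = 0.25 × (z/E)² = 0.25 × (1.960/0.015)² = 4268.44
Round up: n = 4269.

4269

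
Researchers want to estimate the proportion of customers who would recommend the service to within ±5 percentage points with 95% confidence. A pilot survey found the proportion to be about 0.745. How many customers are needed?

292

For a proportion with margin E = 0.05 at 95% confidence, z = 1.960.
n = p̂(1−p̂)(z/E)² = 0.745 × 0.255 × (1.960/0.05)² = 291.92
Round up: n = 292.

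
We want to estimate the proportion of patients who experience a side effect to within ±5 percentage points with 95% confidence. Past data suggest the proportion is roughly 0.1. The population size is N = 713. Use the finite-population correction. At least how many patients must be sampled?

For a proportion with margin E = 0.05 at 95% confidence, z = 1.960.
n = p̂(1−p̂)(z/E)² = 0.1 × 0.9 × (1.960/0.05)² = 138.30 — call this n₀.
Finite-population correction with N = 713: n = n₀ / (1 + (n₀−1)/N) = 138.30 / 1.193 = 115.93
Round up: n = 116.

116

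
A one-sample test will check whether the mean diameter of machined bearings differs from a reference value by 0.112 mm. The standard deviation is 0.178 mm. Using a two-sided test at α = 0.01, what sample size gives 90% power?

For a one-sample z-test, n = ((z_{α/2} + z_β)·σ/δ)².
z_{α/2} = 2.576 (two-sided α = 0.01); z_β = 1.282 (power 90% → β = 0.1).
n = (3.858 × 0.178 / 0.112)² = 37.59
Round up: n = 38.

n = 38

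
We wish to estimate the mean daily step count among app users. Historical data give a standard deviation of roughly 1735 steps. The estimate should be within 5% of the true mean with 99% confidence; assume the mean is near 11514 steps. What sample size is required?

n = 61

For a mean, the margin of error is E = z·σ/√n, so n = (zσ/E)².
At 99% confidence, z = 2.576.
E = 5% of 11514 = 575.7 steps.
n = (2.576 × 1735 / 575.7)² = 60.27
Round up: n = 61.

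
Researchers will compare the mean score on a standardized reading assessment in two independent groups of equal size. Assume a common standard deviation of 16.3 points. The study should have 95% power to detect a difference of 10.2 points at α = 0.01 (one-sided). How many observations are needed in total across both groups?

162 total

For two equal groups, n per group = 2·((z_α + z_β)·σ/δ)².
z_α = 2.326; z_β = 1.645 (power 95%).
n = 2 × (3.971 × 16.3 / 10.2)² = 2 × 40.27 = 80.54
Round up: n = 81 per group.
Total across both groups: 2 × 81 = 162.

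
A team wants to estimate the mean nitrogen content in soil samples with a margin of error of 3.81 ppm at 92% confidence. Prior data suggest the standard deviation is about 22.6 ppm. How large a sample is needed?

n = 108

For a mean, the margin of error is E = z·σ/√n, so n = (zσ/E)².
At 92% confidence, z = 1.751.
n = (1.751 × 22.6 / 3.81)² = 107.88
Round up: n = 108.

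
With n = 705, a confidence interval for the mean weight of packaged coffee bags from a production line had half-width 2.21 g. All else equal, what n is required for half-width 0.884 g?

Margin of error scales as 1/√n, so n₂ = n₁·(E₁/E₂)².
n₂ = 705 × (2.21/0.884)² = 705 × 6.25 = 4406.25
Round up: n₂ = 4407.

4407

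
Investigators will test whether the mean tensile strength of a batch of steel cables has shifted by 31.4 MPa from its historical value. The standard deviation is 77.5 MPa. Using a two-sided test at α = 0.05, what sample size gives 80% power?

For a one-sample z-test, n = ((z_{α/2} + z_β)·σ/δ)².
z_{α/2} = 1.960 (two-sided α = 0.05); z_β = 0.842 (power 80% → β = 0.2).
n = (2.802 × 77.5 / 31.4)² = 47.83
Round up: n = 48.

48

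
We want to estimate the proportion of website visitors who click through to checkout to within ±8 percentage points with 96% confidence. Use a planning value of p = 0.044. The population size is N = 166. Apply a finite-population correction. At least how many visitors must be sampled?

24

For a proportion with margin E = 0.08 at 96% confidence, z = 2.054.
n = p̂(1−p̂)(z/E)² = 0.044 × 0.956 × (2.054/0.08)² = 27.73 — call this n₀.
Finite-population correction with N = 166: n = n₀ / (1 + (n₀−1)/N) = 27.73 / 1.161 = 23.88
Round up: n = 24.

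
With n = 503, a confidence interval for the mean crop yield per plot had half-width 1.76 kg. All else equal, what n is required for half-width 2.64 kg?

n = 224

Margin of error scales as 1/√n, so n₂ = n₁·(E₁/E₂)².
n₂ = 503 × (1.76/2.64)² = 503 × 0.4444 = 223.53
Round up: n₂ = 224.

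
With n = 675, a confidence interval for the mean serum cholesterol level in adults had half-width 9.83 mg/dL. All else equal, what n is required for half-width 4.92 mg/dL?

n = 2695

Margin of error scales as 1/√n, so n₂ = n₁·(E₁/E₂)².
n₂ = 675 × (9.83/4.92)² = 675 × 3.992 = 2694.60
Round up: n₂ = 2695.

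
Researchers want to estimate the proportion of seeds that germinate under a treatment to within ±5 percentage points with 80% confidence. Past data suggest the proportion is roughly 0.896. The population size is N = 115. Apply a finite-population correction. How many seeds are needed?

For a proportion with margin E = 0.05 at 80% confidence, z = 1.282.
n = p̂(1−p̂)(z/E)² = 0.896 × 0.104 × (1.282/0.05)² = 61.26 — call this n₀.
Finite-population correction with N = 115: n = n₀ / (1 + (n₀−1)/N) = 61.26 / 1.524 = 40.20
Round up: n = 41.

41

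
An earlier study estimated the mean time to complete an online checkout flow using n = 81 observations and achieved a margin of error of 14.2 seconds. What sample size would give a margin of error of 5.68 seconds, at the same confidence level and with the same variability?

Margin of error scales as 1/√n, so n₂ = n₁·(E₁/E₂)².
n₂ = 81 × (14.2/5.68)² = 81 × 6.25 = 506.25
Round up: n₂ = 507.

n = 507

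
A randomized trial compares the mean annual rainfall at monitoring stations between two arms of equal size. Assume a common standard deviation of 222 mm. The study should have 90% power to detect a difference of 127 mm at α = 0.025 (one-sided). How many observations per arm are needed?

For two equal groups, n per group = 2·((z_α + z_β)·σ/δ)².
z_α = 1.960; z_β = 1.282 (power 90%).
n = 2 × (3.242 × 222 / 127)² = 2 × 32.12 = 64.24
Round up: n = 65 per group.

65 per group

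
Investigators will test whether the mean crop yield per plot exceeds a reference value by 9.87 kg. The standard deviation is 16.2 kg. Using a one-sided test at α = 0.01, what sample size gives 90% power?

For a one-sample z-test, n = ((z_α + z_β)·σ/δ)².
z_α = 2.326 (one-sided α = 0.01); z_β = 1.282 (power 90% → β = 0.1).
n = (3.608 × 16.2 / 9.87)² = 35.07
Round up: n = 36.

36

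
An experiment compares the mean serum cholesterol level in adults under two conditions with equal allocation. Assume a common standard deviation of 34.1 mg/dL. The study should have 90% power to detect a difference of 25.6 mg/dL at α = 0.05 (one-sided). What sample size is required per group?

For two equal groups, n per group = 2·((z_α + z_β)·σ/δ)².
z_α = 1.645; z_β = 1.282 (power 90%).
n = 2 × (2.927 × 34.1 / 25.6)² = 2 × 15.20 = 30.40
Round up: n = 31 per group.

31 per group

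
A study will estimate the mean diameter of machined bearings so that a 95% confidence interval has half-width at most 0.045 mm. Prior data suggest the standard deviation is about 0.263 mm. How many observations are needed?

132

For a mean, the margin of error is E = z·σ/√n, so n = (zσ/E)².
At 95% confidence, z = 1.960.
n = (1.960 × 0.263 / 0.045)² = 131.22
Round up: n = 132.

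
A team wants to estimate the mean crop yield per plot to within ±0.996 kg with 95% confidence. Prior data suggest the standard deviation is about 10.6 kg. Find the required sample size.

For a mean, the margin of error is E = z·σ/√n, so n = (zσ/E)².
At 95% confidence, z = 1.960.
n = (1.960 × 10.6 / 0.996)² = 435.12
Round up: n = 436.

436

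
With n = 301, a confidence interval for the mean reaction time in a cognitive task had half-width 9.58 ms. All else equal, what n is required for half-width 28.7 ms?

Margin of error scales as 1/√n, so n₂ = n₁·(E₁/E₂)².
n₂ = 301 × (9.58/28.7)² = 301 × 0.1114 = 33.53
Round up: n₂ = 34.

n = 34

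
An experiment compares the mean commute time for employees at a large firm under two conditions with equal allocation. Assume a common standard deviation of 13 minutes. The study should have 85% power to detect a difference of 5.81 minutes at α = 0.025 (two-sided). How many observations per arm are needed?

108 per group

For two equal groups, n per group = 2·((z_{α/2} + z_β)·σ/δ)².
z_{α/2} = 2.241; z_β = 1.036 (power 85%).
n = 2 × (3.277 × 13 / 5.81)² = 2 × 53.76 = 107.52
Round up: n = 108 per group.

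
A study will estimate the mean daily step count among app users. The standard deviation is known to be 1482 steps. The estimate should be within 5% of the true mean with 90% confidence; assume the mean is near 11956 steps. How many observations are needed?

n = 17

For a mean, the margin of error is E = z·σ/√n, so n = (zσ/E)².
At 90% confidence, z = 1.645.
E = 5% of 11956 = 597.8 steps.
n = (1.645 × 1482 / 597.8)² = 16.63
Round up: n = 17.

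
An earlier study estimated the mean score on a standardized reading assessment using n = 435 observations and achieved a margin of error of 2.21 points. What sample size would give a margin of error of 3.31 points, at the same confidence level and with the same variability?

Margin of error scales as 1/√n, so n₂ = n₁·(E₁/E₂)².
n₂ = 435 × (2.21/3.31)² = 435 × 0.4458 = 193.92
Round up: n₂ = 194.

194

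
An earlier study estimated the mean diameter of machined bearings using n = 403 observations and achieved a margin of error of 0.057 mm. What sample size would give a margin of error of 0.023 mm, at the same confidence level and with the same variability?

Margin of error scales as 1/√n, so n₂ = n₁·(E₁/E₂)².
n₂ = 403 × (0.057/0.023)² = 403 × 6.142 = 2475.23
Round up: n₂ = 2476.

2476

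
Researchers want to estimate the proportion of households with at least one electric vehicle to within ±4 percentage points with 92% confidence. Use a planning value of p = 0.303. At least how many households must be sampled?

For a proportion with margin E = 0.04 at 92% confidence, z = 1.751.
n = p̂(1−p̂)(z/E)² = 0.303 × 0.697 × (1.751/0.04)² = 404.69
Round up: n = 405.

405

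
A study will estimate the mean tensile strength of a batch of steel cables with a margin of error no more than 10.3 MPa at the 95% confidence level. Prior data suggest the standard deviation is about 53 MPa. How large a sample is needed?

102

For a mean, the margin of error is E = z·σ/√n, so n = (zσ/E)².
At 95% confidence, z = 1.960.
n = (1.960 × 53 / 10.3)² = 101.72
Round up: n = 102.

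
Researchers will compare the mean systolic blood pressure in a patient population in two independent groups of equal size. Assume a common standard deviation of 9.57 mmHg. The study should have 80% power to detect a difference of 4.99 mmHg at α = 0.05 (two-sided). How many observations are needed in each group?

58 per group

For two equal groups, n per group = 2·((z_{α/2} + z_β)·σ/δ)².
z_{α/2} = 1.960; z_β = 0.842 (power 80%).
n = 2 × (2.802 × 9.57 / 4.99)² = 2 × 28.88 = 57.76
Round up: n = 58 per group.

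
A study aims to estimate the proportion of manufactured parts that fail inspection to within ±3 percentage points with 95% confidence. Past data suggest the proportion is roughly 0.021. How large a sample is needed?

n = 88

For a proportion with margin E = 0.03 at 95% confidence, z = 1.960.
n = p̂(1−p̂)(z/E)² = 0.021 × 0.979 × (1.960/0.03)² = 87.75
Round up: n = 88.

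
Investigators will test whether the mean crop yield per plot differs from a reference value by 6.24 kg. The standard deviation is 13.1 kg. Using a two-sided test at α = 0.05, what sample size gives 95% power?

For a one-sample z-test, n = ((z_{α/2} + z_β)·σ/δ)².
z_{α/2} = 1.960 (two-sided α = 0.05); z_β = 1.645 (power 95% → β = 0.05).
n = (3.605 × 13.1 / 6.24)² = 57.28
Round up: n = 58.

58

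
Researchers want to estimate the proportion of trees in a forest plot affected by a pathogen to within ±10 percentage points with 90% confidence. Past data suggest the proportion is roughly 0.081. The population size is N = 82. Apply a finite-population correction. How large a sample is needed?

For a proportion with margin E = 0.1 at 90% confidence, z = 1.645.
n = p̂(1−p̂)(z/E)² = 0.081 × 0.919 × (1.645/0.1)² = 20.14 — call this n₀.
Finite-population correction with N = 82: n = n₀ / (1 + (n₀−1)/N) = 20.14 / 1.233 = 16.33
Round up: n = 17.

17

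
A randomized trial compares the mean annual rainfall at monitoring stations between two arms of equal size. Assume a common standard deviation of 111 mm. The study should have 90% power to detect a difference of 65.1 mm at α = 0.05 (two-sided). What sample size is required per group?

For two equal groups, n per group = 2·((z_{α/2} + z_β)·σ/δ)².
z_{α/2} = 1.960; z_β = 1.282 (power 90%).
n = 2 × (3.242 × 111 / 65.1)² = 2 × 30.56 = 61.12
Round up: n = 62 per group.

62 per group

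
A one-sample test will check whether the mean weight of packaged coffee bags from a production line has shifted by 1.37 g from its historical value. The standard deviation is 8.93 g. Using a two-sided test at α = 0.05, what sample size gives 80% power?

For a one-sample z-test, n = ((z_{α/2} + z_β)·σ/δ)².
z_{α/2} = 1.960 (two-sided α = 0.05); z_β = 0.842 (power 80% → β = 0.2).
n = (2.802 × 8.93 / 1.37)² = 333.58
Round up: n = 334.

334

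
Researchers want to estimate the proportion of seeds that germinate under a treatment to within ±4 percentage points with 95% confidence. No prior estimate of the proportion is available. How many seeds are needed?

n = 601

For a proportion with margin E = 0.04 at 95% confidence, z = 1.960.
With no prior estimate, use p = 0.5, which maximizes p(1−p) at 0.25.
n = 0.25 × (z/E)² = 0.25 × (1.960/0.04)² = 600.25
Round up: n = 601.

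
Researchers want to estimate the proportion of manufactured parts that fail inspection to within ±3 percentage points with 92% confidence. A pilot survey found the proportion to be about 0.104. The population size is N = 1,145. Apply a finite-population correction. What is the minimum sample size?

249

For a proportion with margin E = 0.03 at 92% confidence, z = 1.751.
n = p̂(1−p̂)(z/E)² = 0.104 × 0.896 × (1.751/0.03)² = 317.45 — call this n₀.
Finite-population correction with N = 1,145: n = n₀ / (1 + (n₀−1)/N) = 317.45 / 1.276 = 248.79
Round up: n = 249.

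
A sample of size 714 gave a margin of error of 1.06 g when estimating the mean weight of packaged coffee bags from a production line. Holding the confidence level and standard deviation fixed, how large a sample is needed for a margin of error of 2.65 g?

Margin of error scales as 1/√n, so n₂ = n₁·(E₁/E₂)².
n₂ = 714 × (1.06/2.65)² = 714 × 0.16 = 114.24
Round up: n₂ = 115.

n = 115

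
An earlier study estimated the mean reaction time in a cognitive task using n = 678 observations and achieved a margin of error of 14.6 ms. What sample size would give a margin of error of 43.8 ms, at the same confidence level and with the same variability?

76

Margin of error scales as 1/√n, so n₂ = n₁·(E₁/E₂)².
n₂ = 678 × (14.6/43.8)² = 678 × 0.1111 = 75.33
Round up: n₂ = 76.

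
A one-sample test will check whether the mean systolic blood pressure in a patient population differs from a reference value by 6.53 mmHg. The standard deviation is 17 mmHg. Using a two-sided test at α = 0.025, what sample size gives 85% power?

n = 73

For a one-sample z-test, n = ((z_{α/2} + z_β)·σ/δ)².
z_{α/2} = 2.241 (two-sided α = 0.025); z_β = 1.036 (power 85% → β = 0.15).
n = (3.277 × 17 / 6.53)² = 72.78
Round up: n = 73.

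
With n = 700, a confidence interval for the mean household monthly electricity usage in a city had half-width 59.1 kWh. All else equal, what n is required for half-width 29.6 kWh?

2791

Margin of error scales as 1/√n, so n₂ = n₁·(E₁/E₂)².
n₂ = 700 × (59.1/29.6)² = 700 × 3.986 = 2790.20
Round up: n₂ = 2791.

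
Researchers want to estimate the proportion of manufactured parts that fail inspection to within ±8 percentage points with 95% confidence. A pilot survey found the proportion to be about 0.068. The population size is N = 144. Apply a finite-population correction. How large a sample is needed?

For a proportion with margin E = 0.08 at 95% confidence, z = 1.960.
n = p̂(1−p̂)(z/E)² = 0.068 × 0.932 × (1.960/0.08)² = 38.04 — call this n₀.
Finite-population correction with N = 144: n = n₀ / (1 + (n₀−1)/N) = 38.04 / 1.257 = 30.26
Round up: n = 31.

31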